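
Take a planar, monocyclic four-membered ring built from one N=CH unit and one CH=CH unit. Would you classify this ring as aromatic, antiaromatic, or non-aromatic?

Check conjugation: each doubly-bonded ring atom is sp² with one p-orbital electron; each =N– nitrogen is pyridine-type (lone pair in the sp² plane, one electron in the p orbital) — every position has a p orbital, so the cyclic π system is continuous.
π-electron count: 2 × 2 = 4 from the 2 double-bond units.
A 4n π count (4, n = 1) in a planar conjugated ring means antiaromatic.

Antiaromatic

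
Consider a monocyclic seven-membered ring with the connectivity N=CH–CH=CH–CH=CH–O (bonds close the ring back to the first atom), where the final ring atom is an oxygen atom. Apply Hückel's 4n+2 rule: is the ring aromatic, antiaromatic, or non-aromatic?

Antiaromatic

Every ring atom contributes a p orbital perpendicular to the ring (the double-bond atoms are sp², each contributing one p electron; each sp² =N– keeps its lone pair in-plane and puts one electron into the π system; the oxygen donates one lone pair from its p orbital), so the π system is cyclic and fully conjugated.
Adding the contributions, 3 × 2 = 6 from the double-bond units + 2 from the O atom = 8.
8 is a 4n count (n = 2), so the planar conjugated ring is antiaromatic.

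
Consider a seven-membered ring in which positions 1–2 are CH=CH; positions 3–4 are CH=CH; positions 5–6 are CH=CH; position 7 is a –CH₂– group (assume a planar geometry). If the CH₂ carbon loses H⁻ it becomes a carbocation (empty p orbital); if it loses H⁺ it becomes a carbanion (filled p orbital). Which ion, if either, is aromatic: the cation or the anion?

The cation

Once that carbon is sp², every ring atom has a p orbital and both ions are fully conjugated.
Cation: 3 × 2 + 0 = 6 π electrons → 4(1)+2, aromatic.
Anion: 3 × 2 + 2 = 8 π electrons → 4(2), antiaromatic.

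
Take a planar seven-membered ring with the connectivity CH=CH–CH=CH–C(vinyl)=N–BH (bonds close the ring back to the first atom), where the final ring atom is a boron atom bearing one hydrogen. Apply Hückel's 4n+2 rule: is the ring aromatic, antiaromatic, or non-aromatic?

Aromatic

Every ring atom contributes a p orbital perpendicular to the ring (each doubly-bonded ring atom is sp² with one p-orbital electron; each sp² =N– keeps its lone pair in-plane and puts one electron into the π system; the boron has an empty p orbital), so the π system is cyclic and fully conjugated.
Adding the contributions, 3 × 2 = 6 from the double-bond units + 0 from the BH atom = 6.
With 6 π electrons (n = 1), the Hückel 4n+2 condition holds.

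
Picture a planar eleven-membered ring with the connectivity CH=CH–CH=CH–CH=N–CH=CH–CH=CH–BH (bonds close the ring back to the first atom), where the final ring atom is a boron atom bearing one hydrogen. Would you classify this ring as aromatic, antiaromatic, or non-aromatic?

Aromatic

Every ring atom contributes a p orbital perpendicular to the ring (each doubly-bonded ring atom is sp² with one p-orbital electron; the doubly-bonded nitrogens are pyridine-type — their lone pairs lie in the ring plane, leaving one electron in the p orbital; the boron has an empty p orbital), so the π system is cyclic and fully conjugated.
π-electron count: 5 × 2 = 10 from the double-bond units + 0 from the BH atom = 10.
With 10 π electrons (n = 2), the Hückel 4n+2 condition holds.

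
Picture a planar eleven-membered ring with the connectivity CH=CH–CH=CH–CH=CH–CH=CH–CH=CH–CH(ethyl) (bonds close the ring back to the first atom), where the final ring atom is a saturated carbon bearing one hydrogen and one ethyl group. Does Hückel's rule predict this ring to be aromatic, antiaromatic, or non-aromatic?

Non-aromatic

Because that saturated carbon is sp³ and has no p orbital in the ring π system at the CH(ethyl) position, the π system cannot extend all the way around the ring.
Without a continuous loop of overlapping p orbitals the Hückel electron count never comes into play.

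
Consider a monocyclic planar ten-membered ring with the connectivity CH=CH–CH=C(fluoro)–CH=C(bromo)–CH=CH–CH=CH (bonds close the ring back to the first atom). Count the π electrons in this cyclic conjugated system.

10

Check conjugation: the double-bond atoms are sp², each contributing one p electron — every position has a p orbital, so the cyclic π system is continuous.
π-electron count: 5 × 2 = 10 from the 5 double-bond units.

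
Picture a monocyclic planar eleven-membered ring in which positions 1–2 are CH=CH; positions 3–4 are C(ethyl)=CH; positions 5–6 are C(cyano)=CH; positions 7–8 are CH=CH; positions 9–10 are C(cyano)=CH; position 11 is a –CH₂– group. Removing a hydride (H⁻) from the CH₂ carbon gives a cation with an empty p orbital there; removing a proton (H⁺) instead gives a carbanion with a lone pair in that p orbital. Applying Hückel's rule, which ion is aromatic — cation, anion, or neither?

The cation

Both ions have a continuous loop of p orbitals — each ring atom is sp².
Cation: 5 × 2 + 0 = 10 π electrons → 4(2)+2, aromatic.
Anion: 5 × 2 + 2 = 12 π electrons → 4(3), antiaromatic.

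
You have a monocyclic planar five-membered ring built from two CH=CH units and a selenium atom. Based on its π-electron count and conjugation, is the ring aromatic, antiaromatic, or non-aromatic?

All ring atoms are sp² and supply a p orbital to the ring (each doubly-bonded ring atom is sp² with one p-orbital electron; the selenium donates one lone pair from its p orbital); the conjugation is uninterrupted.
Adding the contributions, 2 × 2 = 4 from the double-bond units + 2 from the Se atom = 6.
With 6 π electrons (n = 1), the Hückel 4n+2 condition holds.
(This ring is selenophene.)

Aromatic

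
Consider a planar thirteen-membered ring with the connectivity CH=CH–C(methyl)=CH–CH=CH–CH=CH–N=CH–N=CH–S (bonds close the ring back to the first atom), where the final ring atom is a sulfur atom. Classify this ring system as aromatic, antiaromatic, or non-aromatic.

Aromatic

All ring atoms are sp² and supply a p orbital to the ring (the double-bond atoms are sp², each contributing one p electron; each sp² =N– keeps its lone pair in-plane and puts one electron into the π system; the sulfur donates one lone pair from its p orbital); the conjugation is uninterrupted.
π-electron count: 6 × 2 = 12 from the double-bond units + 2 from the S atom = 14.
That gives a 4n+2 count (14, n = 3).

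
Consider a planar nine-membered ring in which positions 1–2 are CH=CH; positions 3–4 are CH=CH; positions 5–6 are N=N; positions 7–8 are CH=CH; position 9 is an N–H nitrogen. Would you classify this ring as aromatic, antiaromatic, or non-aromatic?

Aromatic

The p orbitals form a continuous loop: every atom in a ring double bond is sp² and brings one electron to the p orbital; each sp² =N– keeps its lone pair in-plane and puts one electron into the π system; the pyrrole-type nitrogen donates its lone pair from the p orbital. The ring is fully conjugated.
π-electron count: 4 × 2 = 8 from the double-bond units + 2 from the NH atom = 10.
That gives a 4n+2 count (10, n = 2).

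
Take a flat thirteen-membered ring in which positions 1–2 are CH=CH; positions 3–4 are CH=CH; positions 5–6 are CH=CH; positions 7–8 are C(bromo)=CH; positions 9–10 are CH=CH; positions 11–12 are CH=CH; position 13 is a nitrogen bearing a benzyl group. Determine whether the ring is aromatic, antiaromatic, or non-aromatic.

The p orbitals form a continuous loop: the double-bond atoms are sp², each contributing one p electron; the pyrrole-type nitrogen donates its lone pair from the p orbital. The ring is fully conjugated.
Counting π electrons: 6 × 2 = 12 from the double-bond units + 2 from the N(benzyl) atom = 14.
Since 14 = 4·3 + 2, the ring meets the 4n+2 criterion.

Aromatic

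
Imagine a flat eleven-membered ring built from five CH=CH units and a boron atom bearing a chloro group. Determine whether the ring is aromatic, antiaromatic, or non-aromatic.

Aromatic

Check conjugation: each doubly-bonded ring atom is sp² with one p-orbital electron; the boron has an empty p orbital — every position has a p orbital, so the cyclic π system is continuous.
Adding the contributions, 5 × 2 = 10 from the double-bond units + 0 from the B(chloro) atom = 10.
Since 10 = 4·2 + 2, the ring meets the 4n+2 criterion.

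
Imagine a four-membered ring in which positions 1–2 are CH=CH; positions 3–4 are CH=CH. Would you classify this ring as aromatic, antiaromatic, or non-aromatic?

The p orbitals form a continuous loop: each doubly-bonded ring atom is sp² with one p-orbital electron. The ring is fully conjugated.
Adding the contributions, 2 × 2 = 4 from the 2 double-bond units.
A 4n π count (4, n = 1) in a planar conjugated ring means antiaromatic.
(This ring is cyclobutadiene.)

Antiaromatic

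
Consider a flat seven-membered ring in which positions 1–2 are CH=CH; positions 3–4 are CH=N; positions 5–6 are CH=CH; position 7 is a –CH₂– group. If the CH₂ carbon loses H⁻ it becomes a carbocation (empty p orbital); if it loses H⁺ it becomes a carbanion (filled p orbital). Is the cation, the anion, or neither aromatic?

The cation

In both ions every ring atom is sp² and contributes a p orbital, so both rings are fully conjugated.
Cation: 3 × 2 + 0 = 6 π electrons → 4(1)+2, aromatic.
Anion: 3 × 2 + 2 = 8 π electrons → 4(2), antiaromatic.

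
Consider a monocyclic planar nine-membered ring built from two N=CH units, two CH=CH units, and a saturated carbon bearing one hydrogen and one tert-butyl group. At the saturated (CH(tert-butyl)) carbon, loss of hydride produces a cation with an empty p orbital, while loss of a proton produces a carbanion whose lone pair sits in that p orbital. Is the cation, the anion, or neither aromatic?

In both ions every ring atom is sp² and contributes a p orbital, so both rings are fully conjugated.
Cation: 4 × 2 + 0 = 8 π electrons → 4(2), antiaromatic.
Anion: 4 × 2 + 2 = 10 π electrons → 4(2)+2, aromatic.

The anion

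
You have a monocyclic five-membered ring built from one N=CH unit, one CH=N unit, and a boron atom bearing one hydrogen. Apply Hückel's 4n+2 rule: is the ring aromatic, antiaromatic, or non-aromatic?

Antiaromatic

All ring atoms are sp² and supply a p orbital to the ring (every atom in a ring double bond is sp² and brings one electron to the p orbital; each =N– nitrogen is pyridine-type (lone pair in the sp² plane, one electron in the p orbital); the boron has an empty p orbital); the conjugation is uninterrupted.
Adding the contributions, 2 × 2 = 4 from the double-bond units + 0 from the BH atom = 4.
4 is a 4n count (n = 1), so the planar conjugated ring is antiaromatic.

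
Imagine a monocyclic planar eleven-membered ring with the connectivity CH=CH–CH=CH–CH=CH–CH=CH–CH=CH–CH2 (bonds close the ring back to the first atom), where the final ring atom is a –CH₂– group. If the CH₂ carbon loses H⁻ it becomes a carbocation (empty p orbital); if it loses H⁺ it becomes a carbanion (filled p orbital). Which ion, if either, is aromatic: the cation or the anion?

Once that carbon is sp², every ring atom has a p orbital and both ions are fully conjugated.
Cation: 5 × 2 + 0 = 10 π electrons → 4(2)+2, aromatic.
Anion: 5 × 2 + 2 = 12 π electrons → 4(3), antiaromatic.

The cation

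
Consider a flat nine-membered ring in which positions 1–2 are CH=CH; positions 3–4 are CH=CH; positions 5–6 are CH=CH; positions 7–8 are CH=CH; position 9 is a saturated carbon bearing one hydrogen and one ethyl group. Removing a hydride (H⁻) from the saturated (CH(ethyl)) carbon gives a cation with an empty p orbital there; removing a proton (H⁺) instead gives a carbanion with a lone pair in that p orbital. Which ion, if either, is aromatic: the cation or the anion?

In both ions every ring atom is sp² and contributes a p orbital, so both rings are fully conjugated.
Cation: 4 × 2 + 0 = 8 π electrons → 4(2), antiaromatic.
Anion: 4 × 2 + 2 = 10 π electrons → 4(2)+2, aromatic.

The anion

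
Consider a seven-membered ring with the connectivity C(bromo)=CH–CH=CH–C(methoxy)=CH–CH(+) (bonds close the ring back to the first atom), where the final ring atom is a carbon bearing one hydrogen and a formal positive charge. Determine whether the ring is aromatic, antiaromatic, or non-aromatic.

Aromatic

The p orbitals form a continuous loop: every atom in a ring double bond is sp² and brings one electron to the p orbital; the carbocation has an empty p orbital. The ring is fully conjugated.
Adding the contributions, 3 × 2 = 6 from the double-bond units + 0 from the CH(+) atom = 6.
6 = 4(1) + 2, which satisfies Hückel's 4n+2 rule.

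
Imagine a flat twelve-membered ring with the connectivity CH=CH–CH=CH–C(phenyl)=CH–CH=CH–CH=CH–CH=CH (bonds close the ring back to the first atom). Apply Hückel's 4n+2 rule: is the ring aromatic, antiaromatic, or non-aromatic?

Antiaromatic

All ring atoms are sp² and supply a p orbital to the ring (each doubly-bonded ring atom is sp² with one p-orbital electron); the conjugation is uninterrupted.
Tallying contributions gives 6 × 2 = 12 from the 6 double-bond units.
A 4n π count (12, n = 3) in a planar conjugated ring means antiaromatic.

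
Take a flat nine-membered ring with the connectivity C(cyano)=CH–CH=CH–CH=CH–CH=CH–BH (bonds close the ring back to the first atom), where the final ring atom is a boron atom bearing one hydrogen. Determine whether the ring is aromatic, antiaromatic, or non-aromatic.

All ring atoms are sp² and supply a p orbital to the ring (each doubly-bonded ring atom is sp² with one p-orbital electron; the boron has an empty p orbital); the conjugation is uninterrupted.
Counting π electrons: 4 × 2 = 8 from the double-bond units + 0 from the BH atom = 8.
With 8 = 4·2 π electrons, Hückel's rule classifies the planar ring as antiaromatic.

Antiaromatic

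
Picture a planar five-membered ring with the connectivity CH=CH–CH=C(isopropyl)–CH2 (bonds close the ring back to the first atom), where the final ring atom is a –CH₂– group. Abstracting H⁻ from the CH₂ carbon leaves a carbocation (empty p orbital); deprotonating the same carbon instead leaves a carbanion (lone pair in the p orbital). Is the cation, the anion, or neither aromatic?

The anion

In either ion the ring is fully conjugated: every atom, including the new sp² carbon, supplies a p orbital.
Cation: 2 × 2 + 0 = 4 π electrons → 4(1), antiaromatic.
Anion: 2 × 2 + 2 = 6 π electrons → 4(1)+2, aromatic.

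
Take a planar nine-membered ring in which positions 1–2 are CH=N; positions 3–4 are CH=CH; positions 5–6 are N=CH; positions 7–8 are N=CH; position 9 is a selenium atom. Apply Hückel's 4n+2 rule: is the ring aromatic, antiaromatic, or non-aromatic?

All ring atoms are sp² and supply a p orbital to the ring (the double-bond atoms are sp², each contributing one p electron; each =N– nitrogen is pyridine-type (lone pair in the sp² plane, one electron in the p orbital); the selenium donates one lone pair from its p orbital); the conjugation is uninterrupted.
π-electron count: 4 × 2 = 8 from the double-bond units + 2 from the Se atom = 10.
With 10 π electrons (n = 2), the Hückel 4n+2 condition holds.

Aromatic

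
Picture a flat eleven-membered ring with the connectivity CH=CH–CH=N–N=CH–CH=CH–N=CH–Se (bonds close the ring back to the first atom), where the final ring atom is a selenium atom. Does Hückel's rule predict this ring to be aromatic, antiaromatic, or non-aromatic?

All ring atoms are sp² and supply a p orbital to the ring (each doubly-bonded ring atom is sp² with one p-orbital electron; each sp² =N– keeps its lone pair in-plane and puts one electron into the π system; the selenium donates one lone pair from its p orbital); the conjugation is uninterrupted.
Counting π electrons: 5 × 2 = 10 from the double-bond units + 2 from the Se atom = 12.
12 is a 4n count (n = 3), so the planar conjugated ring is antiaromatic.

Antiaromatic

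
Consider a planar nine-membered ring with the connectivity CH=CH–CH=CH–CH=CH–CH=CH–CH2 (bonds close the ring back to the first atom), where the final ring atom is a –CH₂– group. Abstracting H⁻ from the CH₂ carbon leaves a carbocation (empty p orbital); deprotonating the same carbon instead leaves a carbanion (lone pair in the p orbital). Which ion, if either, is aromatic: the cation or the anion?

In both ions every ring atom is sp² and contributes a p orbital, so both rings are fully conjugated.
Cation: 4 × 2 + 0 = 8 π electrons → 4(2), antiaromatic.
Anion: 4 × 2 + 2 = 10 π electrons → 4(2)+2, aromatic.

The anion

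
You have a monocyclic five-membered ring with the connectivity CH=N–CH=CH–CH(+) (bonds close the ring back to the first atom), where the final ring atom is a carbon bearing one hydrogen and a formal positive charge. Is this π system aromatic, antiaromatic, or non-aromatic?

Every ring atom contributes a p orbital perpendicular to the ring (the double-bond atoms are sp², each contributing one p electron; each sp² =N– keeps its lone pair in-plane and puts one electron into the π system; the carbocation has an empty p orbital), so the π system is cyclic and fully conjugated.
Adding the contributions, 2 × 2 = 4 from the double-bond units + 0 from the CH(+) atom = 4.
4 = 4(1); a planar, fully conjugated 4n system is antiaromatic.

Antiaromatic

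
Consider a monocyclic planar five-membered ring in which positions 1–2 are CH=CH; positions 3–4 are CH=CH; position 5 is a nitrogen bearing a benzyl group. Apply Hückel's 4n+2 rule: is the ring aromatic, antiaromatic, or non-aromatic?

Aromatic

All ring atoms are sp² and supply a p orbital to the ring (every atom in a ring double bond is sp² and brings one electron to the p orbital; the pyrrole-type nitrogen donates its lone pair from the p orbital); the conjugation is uninterrupted.
Adding the contributions, 2 × 2 = 4 from the double-bond units + 2 from the N(benzyl) atom = 6.
Since 6 = 4·1 + 2, the ring meets the 4n+2 criterion.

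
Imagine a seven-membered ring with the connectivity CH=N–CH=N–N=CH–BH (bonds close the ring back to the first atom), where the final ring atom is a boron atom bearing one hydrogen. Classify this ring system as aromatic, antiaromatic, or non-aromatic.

All ring atoms are sp² and supply a p orbital to the ring (every atom in a ring double bond is sp² and brings one electron to the p orbital; each =N– nitrogen is pyridine-type (lone pair in the sp² plane, one electron in the p orbital); the boron has an empty p orbital); the conjugation is uninterrupted.
Counting π electrons: 3 × 2 = 6 from the double-bond units + 0 from the BH atom = 6.
That gives a 4n+2 count (6, n = 1).

Aromatic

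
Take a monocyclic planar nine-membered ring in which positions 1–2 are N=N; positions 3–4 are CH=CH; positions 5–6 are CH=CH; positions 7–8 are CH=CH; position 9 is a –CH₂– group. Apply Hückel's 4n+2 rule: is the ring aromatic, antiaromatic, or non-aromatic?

Non-aromatic

The CH2 carbon is saturated: the tetrahedral CH₂ carbon is sp³ and has no p orbital in the ring π system. Conjugation is not continuous around the ring.
Broken conjugation rules out both aromaticity and antiaromaticity.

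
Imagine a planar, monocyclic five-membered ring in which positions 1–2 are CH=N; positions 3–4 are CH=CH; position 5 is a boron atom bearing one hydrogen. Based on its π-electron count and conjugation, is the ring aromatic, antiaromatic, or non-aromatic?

Every ring atom contributes a p orbital perpendicular to the ring (every atom in a ring double bond is sp² and brings one electron to the p orbital; each sp² =N– keeps its lone pair in-plane and puts one electron into the π system; the boron has an empty p orbital), so the π system is cyclic and fully conjugated.
π-electron count: 2 × 2 = 4 from the double-bond units + 0 from the BH atom = 4.
4 is a 4n count (n = 1), so the planar conjugated ring is antiaromatic.

Antiaromatic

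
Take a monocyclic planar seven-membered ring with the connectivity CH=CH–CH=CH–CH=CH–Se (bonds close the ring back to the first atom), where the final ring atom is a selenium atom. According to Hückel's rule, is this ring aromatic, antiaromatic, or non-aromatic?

Every ring atom contributes a p orbital perpendicular to the ring (each doubly-bonded ring atom is sp² with one p-orbital electron; the selenium donates one lone pair from its p orbital), so the π system is cyclic and fully conjugated.
Tallying contributions gives 3 × 2 = 6 from the double-bond units + 2 from the Se atom = 8.
A 4n π count (8, n = 2) in a planar conjugated ring means antiaromatic.

Antiaromatic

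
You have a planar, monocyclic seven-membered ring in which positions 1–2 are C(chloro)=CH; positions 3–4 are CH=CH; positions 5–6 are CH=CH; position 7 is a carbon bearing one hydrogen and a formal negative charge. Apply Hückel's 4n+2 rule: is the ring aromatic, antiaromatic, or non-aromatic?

The p orbitals form a continuous loop: each doubly-bonded ring atom is sp² with one p-orbital electron; the carbanion's lone pair occupies the p orbital. The ring is fully conjugated.
Counting π electrons: 3 × 2 = 6 from the double-bond units + 2 from the CH(-) atom = 8.
8 is a 4n count (n = 2), so the planar conjugated ring is antiaromatic.

Antiaromatic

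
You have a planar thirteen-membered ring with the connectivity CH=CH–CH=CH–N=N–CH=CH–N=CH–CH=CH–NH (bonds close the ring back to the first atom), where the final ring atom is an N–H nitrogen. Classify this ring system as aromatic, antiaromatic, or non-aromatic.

Every ring atom contributes a p orbital perpendicular to the ring (the double-bond atoms are sp², each contributing one p electron; the doubly-bonded nitrogens are pyridine-type — their lone pairs lie in the ring plane, leaving one electron in the p orbital; the pyrrole-type nitrogen donates its lone pair from the p orbital), so the π system is cyclic and fully conjugated.
Adding the contributions, 6 × 2 = 12 from the double-bond units + 2 from the NH atom = 14.
That gives a 4n+2 count (14, n = 3).

Aromatic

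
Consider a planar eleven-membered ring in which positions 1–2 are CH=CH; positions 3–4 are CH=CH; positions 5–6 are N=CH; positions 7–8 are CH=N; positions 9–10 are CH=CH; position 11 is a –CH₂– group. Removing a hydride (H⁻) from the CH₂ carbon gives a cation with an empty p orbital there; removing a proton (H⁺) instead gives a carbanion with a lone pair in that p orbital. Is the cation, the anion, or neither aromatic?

The cation

In both ions every ring atom is sp² and contributes a p orbital, so both rings are fully conjugated.
Cation: 5 × 2 + 0 = 10 π electrons → 4(2)+2, aromatic.
Anion: 5 × 2 + 2 = 12 π electrons → 4(3), antiaromatic.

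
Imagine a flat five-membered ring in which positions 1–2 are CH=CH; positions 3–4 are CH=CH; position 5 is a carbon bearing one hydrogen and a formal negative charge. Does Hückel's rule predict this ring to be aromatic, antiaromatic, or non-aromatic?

All ring atoms are sp² and supply a p orbital to the ring (each doubly-bonded ring atom is sp² with one p-orbital electron; the carbanion's lone pair occupies the p orbital); the conjugation is uninterrupted.
Tallying contributions gives 2 × 2 = 4 from the double-bond units + 2 from the CH(-) atom = 6.
With 6 π electrons (n = 1), the Hückel 4n+2 condition holds.
(This ring is the cyclopentadienyl anion.)

Aromatic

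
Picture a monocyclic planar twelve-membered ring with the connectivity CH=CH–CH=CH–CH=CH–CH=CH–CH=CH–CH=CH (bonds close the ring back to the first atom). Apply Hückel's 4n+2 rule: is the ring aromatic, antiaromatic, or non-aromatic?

Check conjugation: every atom in a ring double bond is sp² and brings one electron to the p orbital — every position has a p orbital, so the cyclic π system is continuous.
Adding the contributions, 6 × 2 = 12 from the 6 double-bond units.
With 12 = 4·3 π electrons, Hückel's rule classifies the planar ring as antiaromatic.

Antiaromatic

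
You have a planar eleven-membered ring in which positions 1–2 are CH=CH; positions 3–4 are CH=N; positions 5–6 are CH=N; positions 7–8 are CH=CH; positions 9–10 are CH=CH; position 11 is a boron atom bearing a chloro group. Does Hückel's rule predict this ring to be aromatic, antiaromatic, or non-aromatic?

The p orbitals form a continuous loop: each doubly-bonded ring atom is sp² with one p-orbital electron; each sp² =N– keeps its lone pair in-plane and puts one electron into the π system; the boron has an empty p orbital. The ring is fully conjugated.
π-electron count: 5 × 2 = 10 from the double-bond units + 0 from the B(chloro) atom = 10.
Since 10 = 4·2 + 2, the ring meets the 4n+2 criterion.

Aromatic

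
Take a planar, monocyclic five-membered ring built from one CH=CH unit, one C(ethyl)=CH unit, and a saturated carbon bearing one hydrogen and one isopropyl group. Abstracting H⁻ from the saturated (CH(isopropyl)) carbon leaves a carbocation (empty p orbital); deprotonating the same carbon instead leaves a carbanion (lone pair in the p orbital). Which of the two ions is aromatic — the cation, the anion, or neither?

The anion

In either ion the ring is fully conjugated: every atom, including the new sp² carbon, supplies a p orbital.
Cation: 2 × 2 + 0 = 4 π electrons → 4(1), antiaromatic.
Anion: 2 × 2 + 2 = 6 π electrons → 4(1)+2, aromatic.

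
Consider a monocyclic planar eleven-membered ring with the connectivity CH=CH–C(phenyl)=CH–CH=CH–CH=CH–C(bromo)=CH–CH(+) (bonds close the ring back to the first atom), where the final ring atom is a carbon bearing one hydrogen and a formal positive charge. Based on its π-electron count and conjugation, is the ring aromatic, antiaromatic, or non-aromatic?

Every ring atom contributes a p orbital perpendicular to the ring (every atom in a ring double bond is sp² and brings one electron to the p orbital; the carbocation has an empty p orbital), so the π system is cyclic and fully conjugated.
π-electron count: 5 × 2 = 10 from the double-bond units + 0 from the CH(+) atom = 10.
With 10 π electrons (n = 2), the Hückel 4n+2 condition holds.

Aromatic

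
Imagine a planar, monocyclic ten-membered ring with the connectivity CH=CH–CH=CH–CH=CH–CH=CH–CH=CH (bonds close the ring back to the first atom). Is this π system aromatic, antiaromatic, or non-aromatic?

Aromatic

Every ring atom contributes a p orbital perpendicular to the ring (the double-bond atoms are sp², each contributing one p electron), so the π system is cyclic and fully conjugated.
Adding the contributions, 5 × 2 = 10 from the 5 double-bond units.
10 = 4(2) + 2, which satisfies Hückel's 4n+2 rule.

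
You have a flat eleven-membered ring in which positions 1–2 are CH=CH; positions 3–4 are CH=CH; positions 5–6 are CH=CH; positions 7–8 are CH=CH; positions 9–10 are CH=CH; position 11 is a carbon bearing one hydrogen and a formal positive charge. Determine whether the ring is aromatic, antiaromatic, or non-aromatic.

The p orbitals form a continuous loop: every atom in a ring double bond is sp² and brings one electron to the p orbital; the carbocation has an empty p orbital. The ring is fully conjugated.
π-electron count: 5 × 2 = 10 from the double-bond units + 0 from the CH(+) atom = 10.
10 = 4(2) + 2, which satisfies Hückel's 4n+2 rule.

Aromatic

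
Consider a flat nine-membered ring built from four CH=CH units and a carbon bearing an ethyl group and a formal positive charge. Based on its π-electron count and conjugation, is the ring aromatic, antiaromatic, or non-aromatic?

Every ring atom contributes a p orbital perpendicular to the ring (each doubly-bonded ring atom is sp² with one p-orbital electron; the carbocation has an empty p orbital), so the π system is cyclic and fully conjugated.
π-electron count: 4 × 2 = 8 from the double-bond units + 0 from the C(ethyl)(+) atom = 8.
With 8 = 4·2 π electrons, Hückel's rule classifies the planar ring as antiaromatic.

Antiaromatic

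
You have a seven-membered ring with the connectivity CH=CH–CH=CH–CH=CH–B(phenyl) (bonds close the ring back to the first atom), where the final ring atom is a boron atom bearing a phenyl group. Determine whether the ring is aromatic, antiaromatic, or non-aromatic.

Aromatic

Every ring atom contributes a p orbital perpendicular to the ring (the double-bond atoms are sp², each contributing one p electron; the boron has an empty p orbital), so the π system is cyclic and fully conjugated.
Tallying contributions gives 3 × 2 = 6 from the double-bond units + 0 from the B(phenyl) atom = 6.
Since 6 = 4·1 + 2, the ring meets the 4n+2 criterion.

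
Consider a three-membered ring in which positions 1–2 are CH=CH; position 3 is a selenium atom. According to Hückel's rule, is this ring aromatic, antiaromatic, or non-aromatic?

Antiaromatic

The p orbitals form a continuous loop: every atom in a ring double bond is sp² and brings one electron to the p orbital; the selenium donates one lone pair from its p orbital. The ring is fully conjugated.
π-electron count: 1 × 2 = 2 from the double-bond unit + 2 from the Se atom = 4.
A 4n π count (4, n = 1) in a planar conjugated ring means antiaromatic.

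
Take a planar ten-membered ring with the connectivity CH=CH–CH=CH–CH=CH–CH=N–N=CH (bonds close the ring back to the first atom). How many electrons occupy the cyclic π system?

All ring atoms are sp² and supply a p orbital to the ring (each doubly-bonded ring atom is sp² with one p-orbital electron; each =N– nitrogen is pyridine-type (lone pair in the sp² plane, one electron in the p orbital)); the conjugation is uninterrupted.
π-electron count: 5 × 2 = 10 from the 5 double-bond units.

10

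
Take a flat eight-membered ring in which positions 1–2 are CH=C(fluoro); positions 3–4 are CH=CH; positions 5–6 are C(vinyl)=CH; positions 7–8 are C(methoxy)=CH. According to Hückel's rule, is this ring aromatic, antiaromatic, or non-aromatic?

All ring atoms are sp² and supply a p orbital to the ring (every atom in a ring double bond is sp² and brings one electron to the p orbital); the conjugation is uninterrupted.
Adding the contributions, 4 × 2 = 8 from the 4 double-bond units.
8 is a 4n count (n = 2), so the planar conjugated ring is antiaromatic.

Antiaromatic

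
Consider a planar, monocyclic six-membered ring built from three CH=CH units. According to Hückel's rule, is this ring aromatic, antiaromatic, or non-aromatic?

Aromatic

Every ring atom contributes a p orbital perpendicular to the ring (every atom in a ring double bond is sp² and brings one electron to the p orbital), so the π system is cyclic and fully conjugated.
Tallying contributions gives 3 × 2 = 6 from the 3 double-bond units.
With 6 π electrons (n = 1), the Hückel 4n+2 condition holds.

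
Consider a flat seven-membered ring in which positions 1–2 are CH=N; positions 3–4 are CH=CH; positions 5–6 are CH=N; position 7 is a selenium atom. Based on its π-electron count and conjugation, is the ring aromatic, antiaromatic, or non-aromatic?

Antiaromatic

The p orbitals form a continuous loop: every atom in a ring double bond is sp² and brings one electron to the p orbital; each sp² =N– keeps its lone pair in-plane and puts one electron into the π system; the selenium donates one lone pair from its p orbital. The ring is fully conjugated.
Tallying contributions gives 3 × 2 = 6 from the double-bond units + 2 from the Se atom = 8.
With 8 = 4·2 π electrons, Hückel's rule classifies the planar ring as antiaromatic.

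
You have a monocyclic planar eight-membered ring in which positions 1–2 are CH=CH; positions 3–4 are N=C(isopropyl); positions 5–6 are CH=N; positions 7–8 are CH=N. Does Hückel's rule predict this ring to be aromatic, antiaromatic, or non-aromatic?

The p orbitals form a continuous loop: every atom in a ring double bond is sp² and brings one electron to the p orbital; each sp² =N– keeps its lone pair in-plane and puts one electron into the π system. The ring is fully conjugated.
Tallying contributions gives 4 × 2 = 8 from the 4 double-bond units.
8 is a 4n count (n = 2), so the planar conjugated ring is antiaromatic.

Antiaromatic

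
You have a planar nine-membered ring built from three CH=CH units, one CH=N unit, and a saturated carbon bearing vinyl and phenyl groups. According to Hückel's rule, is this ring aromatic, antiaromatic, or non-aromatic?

The C(vinyl)(phenyl) carbon is saturated: that saturated carbon is sp³ and has no p orbital in the ring π system. Conjugation is not continuous around the ring.
Without a continuous loop of overlapping p orbitals the Hückel electron count never comes into play.

Non-aromatic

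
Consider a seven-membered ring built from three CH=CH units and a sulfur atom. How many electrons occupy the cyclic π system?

Every ring atom contributes a p orbital perpendicular to the ring (each doubly-bonded ring atom is sp² with one p-orbital electron; the sulfur donates one lone pair from its p orbital), so the π system is cyclic and fully conjugated.
Counting π electrons: 3 × 2 = 6 from the double-bond units + 2 from the S atom = 8.

8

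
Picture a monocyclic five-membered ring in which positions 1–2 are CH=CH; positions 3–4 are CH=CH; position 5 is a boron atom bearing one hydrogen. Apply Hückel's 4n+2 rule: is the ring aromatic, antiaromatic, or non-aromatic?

Check conjugation: the double-bond atoms are sp², each contributing one p electron; the boron has an empty p orbital — every position has a p orbital, so the cyclic π system is continuous.
Adding the contributions, 2 × 2 = 4 from the double-bond units + 0 from the BH atom = 4.
4 is a 4n count (n = 1), so the planar conjugated ring is antiaromatic.
(The species described is borole.)

Antiaromatic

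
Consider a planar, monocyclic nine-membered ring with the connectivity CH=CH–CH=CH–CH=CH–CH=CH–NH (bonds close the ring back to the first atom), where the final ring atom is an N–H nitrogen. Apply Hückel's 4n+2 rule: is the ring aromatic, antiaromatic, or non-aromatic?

Aromatic

Every ring atom contributes a p orbital perpendicular to the ring (each doubly-bonded ring atom is sp² with one p-orbital electron; the pyrrole-type nitrogen donates its lone pair from the p orbital), so the π system is cyclic and fully conjugated.
Counting π electrons: 4 × 2 = 8 from the double-bond units + 2 from the NH atom = 10.
That gives a 4n+2 count (10, n = 2).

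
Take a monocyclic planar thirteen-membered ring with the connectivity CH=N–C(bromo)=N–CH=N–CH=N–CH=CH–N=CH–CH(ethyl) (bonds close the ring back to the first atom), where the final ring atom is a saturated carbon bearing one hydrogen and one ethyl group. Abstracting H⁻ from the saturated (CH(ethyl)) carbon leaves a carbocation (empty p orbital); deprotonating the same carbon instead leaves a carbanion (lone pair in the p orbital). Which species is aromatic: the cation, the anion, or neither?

The anion

In both ions every ring atom is sp² and contributes a p orbital, so both rings are fully conjugated.
Cation: 6 × 2 + 0 = 12 π electrons → 4(3), antiaromatic.
Anion: 6 × 2 + 2 = 14 π electrons → 4(3)+2, aromatic.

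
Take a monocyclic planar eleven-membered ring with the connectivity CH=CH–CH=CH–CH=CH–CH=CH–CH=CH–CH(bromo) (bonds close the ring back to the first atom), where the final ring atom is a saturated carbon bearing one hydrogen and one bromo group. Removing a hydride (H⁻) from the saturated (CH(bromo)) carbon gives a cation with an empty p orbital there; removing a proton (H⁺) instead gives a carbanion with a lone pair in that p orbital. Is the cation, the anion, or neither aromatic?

In both ions every ring atom is sp² and contributes a p orbital, so both rings are fully conjugated.
Cation: 5 × 2 + 0 = 10 π electrons → 4(2)+2, aromatic.
Anion: 5 × 2 + 2 = 12 π electrons → 4(3), antiaromatic.

The cation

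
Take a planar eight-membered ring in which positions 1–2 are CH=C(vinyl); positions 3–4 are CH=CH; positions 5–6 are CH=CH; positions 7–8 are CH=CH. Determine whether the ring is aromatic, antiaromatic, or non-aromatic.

All ring atoms are sp² and supply a p orbital to the ring (the double-bond atoms are sp², each contributing one p electron); the conjugation is uninterrupted.
Counting π electrons: 4 × 2 = 8 from the 4 double-bond units.
8 is a 4n count (n = 2), so the planar conjugated ring is antiaromatic.

Antiaromatic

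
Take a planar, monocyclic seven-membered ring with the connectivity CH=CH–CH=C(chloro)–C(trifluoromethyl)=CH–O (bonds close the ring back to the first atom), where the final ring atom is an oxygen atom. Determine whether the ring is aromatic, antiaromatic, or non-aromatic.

Antiaromatic

All ring atoms are sp² and supply a p orbital to the ring (every atom in a ring double bond is sp² and brings one electron to the p orbital; the oxygen donates one lone pair from its p orbital); the conjugation is uninterrupted.
Tallying contributions gives 3 × 2 = 6 from the double-bond units + 2 from the O atom = 8.
8 is a 4n count (n = 2), so the planar conjugated ring is antiaromatic.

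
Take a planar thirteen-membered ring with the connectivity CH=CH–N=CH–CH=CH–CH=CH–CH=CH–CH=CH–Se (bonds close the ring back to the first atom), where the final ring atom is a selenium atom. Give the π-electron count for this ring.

Check conjugation: every atom in a ring double bond is sp² and brings one electron to the p orbital; the doubly-bonded nitrogens are pyridine-type — their lone pairs lie in the ring plane, leaving one electron in the p orbital; the selenium donates one lone pair from its p orbital — every position has a p orbital, so the cyclic π system is continuous.
Tallying contributions gives 6 × 2 = 12 from the double-bond units + 2 from the Se atom = 14.

14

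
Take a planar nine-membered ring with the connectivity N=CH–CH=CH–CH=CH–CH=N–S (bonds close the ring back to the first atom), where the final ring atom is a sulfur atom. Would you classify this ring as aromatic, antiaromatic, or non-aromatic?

Every ring atom contributes a p orbital perpendicular to the ring (every atom in a ring double bond is sp² and brings one electron to the p orbital; each =N– nitrogen is pyridine-type (lone pair in the sp² plane, one electron in the p orbital); the sulfur donates one lone pair from its p orbital), so the π system is cyclic and fully conjugated.
π-electron count: 4 × 2 = 8 from the double-bond units + 2 from the S atom = 10.
Since 10 = 4·2 + 2, the ring meets the 4n+2 criterion.

Aromatic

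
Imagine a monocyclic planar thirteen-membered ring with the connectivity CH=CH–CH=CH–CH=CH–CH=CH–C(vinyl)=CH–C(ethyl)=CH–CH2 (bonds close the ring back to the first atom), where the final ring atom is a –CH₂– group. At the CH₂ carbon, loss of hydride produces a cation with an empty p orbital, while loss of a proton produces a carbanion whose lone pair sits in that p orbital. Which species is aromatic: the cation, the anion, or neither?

The anion

In both ions every ring atom is sp² and contributes a p orbital, so both rings are fully conjugated.
Cation: 6 × 2 + 0 = 12 π electrons → 4(3), antiaromatic.
Anion: 6 × 2 + 2 = 14 π electrons → 4(3)+2, aromatic.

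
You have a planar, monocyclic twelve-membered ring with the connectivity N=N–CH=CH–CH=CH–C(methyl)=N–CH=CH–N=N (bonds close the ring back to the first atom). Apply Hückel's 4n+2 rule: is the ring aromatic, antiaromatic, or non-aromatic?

Every ring atom contributes a p orbital perpendicular to the ring (the double-bond atoms are sp², each contributing one p electron; each sp² =N– keeps its lone pair in-plane and puts one electron into the π system), so the π system is cyclic and fully conjugated.
Tallying contributions gives 6 × 2 = 12 from the 6 double-bond units.
12 is a 4n count (n = 3), so the planar conjugated ring is antiaromatic.

Antiaromatic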